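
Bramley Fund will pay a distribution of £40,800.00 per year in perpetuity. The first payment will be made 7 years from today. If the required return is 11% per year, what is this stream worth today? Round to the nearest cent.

Value at end of year 6: C / r = £40,800.00 / 0.11 = £370,909.0909
Discount to today: PV = £370,909.0909 / (1 + 0.11)^6 = £370,909.0909 / 1.870415 = £198,303.15

£198303.15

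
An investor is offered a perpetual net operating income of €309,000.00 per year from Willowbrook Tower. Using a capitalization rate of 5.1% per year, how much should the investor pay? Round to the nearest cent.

€6058823.53

Level perpetuity: PV = C / r = €309,000.00 / 0.051 = €6,058,823.53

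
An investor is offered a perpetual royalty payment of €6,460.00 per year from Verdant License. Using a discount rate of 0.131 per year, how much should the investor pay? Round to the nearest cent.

€49312.98

Level perpetuity: PV = C / r = €6,460.00 / 0.131 = €49,312.98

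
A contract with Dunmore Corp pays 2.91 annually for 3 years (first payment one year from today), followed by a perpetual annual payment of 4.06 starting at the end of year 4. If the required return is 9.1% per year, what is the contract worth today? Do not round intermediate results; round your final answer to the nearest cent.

PV of 3-year annuity: 2.91 × [1 − (1+0.091)^−3] / 0.091 = 7.35296
Perpetuity value at year 3: 4.06 / 0.091 = 44.61538
PV of perpetuity: 44.61538 / (1+0.091)^3 = 34.35662
Total PV = 7.35296 + 34.35662 = 41.70958

41.71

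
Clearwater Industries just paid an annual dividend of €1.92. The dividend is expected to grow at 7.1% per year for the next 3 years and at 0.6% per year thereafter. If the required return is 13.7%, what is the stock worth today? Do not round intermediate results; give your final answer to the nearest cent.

€17.44

D_1 = 2.05632
D_2 = 2.20232
D_3 = 2.35868
Terminal value at year 3: TV = D_3×(1+g_2)/(r−g_2) = 2.37284/0.131 = 18.11325
P_0 = D_1/(1+r)^1 + D_2/(1+r)^2 + D_3/(1+r)^3 + TV/(1+r)^3
    = 1.80855 + 1.70357 + 1.60468 + 12.32296 = 17.43975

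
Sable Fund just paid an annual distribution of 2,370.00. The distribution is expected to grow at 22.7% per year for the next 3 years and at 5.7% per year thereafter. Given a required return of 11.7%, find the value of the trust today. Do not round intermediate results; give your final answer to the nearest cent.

63945.46

D_1 = 2907.99000
D_2 = 3568.10373
D_3 = 4378.06328
Terminal value at year 3: TV = D_3×(1+g_2)/(r−g_2) = 4627.61288/0.06 = 77126.88139
P_0 = D_1/(1+r)^1 + D_2/(1+r)^2 + D_3/(1+r)^3 + TV/(1+r)^3
    = 2603.39302 + 2859.77013 + 3141.39476 + 55340.90434 = 63945.46224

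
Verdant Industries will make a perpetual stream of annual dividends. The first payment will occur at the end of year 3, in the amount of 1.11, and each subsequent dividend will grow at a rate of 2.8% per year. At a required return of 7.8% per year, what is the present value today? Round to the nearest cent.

Value at end of year 2: C₁ / (r − g) = 1.11 / (0.078 − 0.028) = 22.2000
Discount to today: PV = 22.2000 / (1 + 0.078)^2 = 22.2000 / 1.162084 = 19.10

19.10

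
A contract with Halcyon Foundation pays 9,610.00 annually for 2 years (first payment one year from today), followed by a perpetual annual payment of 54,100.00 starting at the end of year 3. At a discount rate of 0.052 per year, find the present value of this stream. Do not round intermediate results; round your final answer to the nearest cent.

PV of 2-year annuity: 9,610.00 × [1 − (1+0.052)^−2] / 0.052 = 17818.42299
Perpetuity value at year 2: 54,100.00 / 0.052 = 1040384.61538
PV of perpetuity: 1040384.61538 / (1+0.052)^2 = 940074.86680
Total PV = 17818.42299 + 940074.86680 = 957893.28979

957893.29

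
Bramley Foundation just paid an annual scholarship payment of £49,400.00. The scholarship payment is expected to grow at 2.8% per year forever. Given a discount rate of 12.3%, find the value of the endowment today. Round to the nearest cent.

D₁ = D₀ × (1 + g) = £49,400.00 × 1.028 = £50,783.2000
Growing perpetuity: P = D₁ / (r − g) = £50,783.2000 / (0.123 − 0.028) = £534,560.00

£534560.00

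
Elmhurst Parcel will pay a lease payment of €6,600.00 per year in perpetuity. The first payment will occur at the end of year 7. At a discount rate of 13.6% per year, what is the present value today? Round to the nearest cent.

€22580.58

Value at end of year 6: C / r = €6,600.00 / 0.136 = €48,529.4118
Discount to today: PV = €48,529.4118 / (1 + 0.136)^6 = €48,529.4118 / 2.149166 = €22,580.58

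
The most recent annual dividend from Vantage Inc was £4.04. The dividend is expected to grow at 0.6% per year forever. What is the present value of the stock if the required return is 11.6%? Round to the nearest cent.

£36.95

D₁ = D₀ × (1 + g) = £4.04 × 1.006 = £4.0642
Growing perpetuity: P = D₁ / (r − g) = £4.0642 / (0.116 − 0.006) = £36.95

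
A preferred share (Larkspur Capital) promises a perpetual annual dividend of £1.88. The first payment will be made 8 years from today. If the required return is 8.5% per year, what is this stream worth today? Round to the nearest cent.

Value at end of year 7: C / r = £1.88 / 0.085 = £22.1176
Discount to today: PV = £22.1176 / (1 + 0.085)^7 = £22.1176 / 1.770142 = £12.49

£12.49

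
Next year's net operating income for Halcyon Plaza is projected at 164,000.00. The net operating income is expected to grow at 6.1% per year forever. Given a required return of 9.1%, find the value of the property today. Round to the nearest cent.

5466666.67

Growing perpetuity: P = D₁ / (r − g) = 164,000.0000 / (0.091 − 0.061) = 5,466,666.67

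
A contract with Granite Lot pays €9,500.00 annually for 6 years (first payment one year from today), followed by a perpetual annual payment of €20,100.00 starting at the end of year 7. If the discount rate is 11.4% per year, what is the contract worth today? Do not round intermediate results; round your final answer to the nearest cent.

€131984.12

PV of 6-year annuity: €9,500.00 × [1 − (1+0.114)^−6] / 0.114 = 39731.21302
Perpetuity value at year 6: €20,100.00 / 0.114 = 176315.78947
PV of perpetuity: 176315.78947 / (1+0.114)^6 = 92252.90718
Total PV = 39731.21302 + 92252.90718 = 131984.12021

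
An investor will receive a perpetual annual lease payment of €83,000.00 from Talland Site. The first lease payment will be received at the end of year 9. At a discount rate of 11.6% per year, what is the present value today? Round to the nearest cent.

€297376.43

Value at end of year 8: C / r = €83,000.00 / 0.116 = €715,517.2414
Discount to today: PV = €715,517.2414 / (1 + 0.116)^8 = €715,517.2414 / 2.406099 = €297,376.43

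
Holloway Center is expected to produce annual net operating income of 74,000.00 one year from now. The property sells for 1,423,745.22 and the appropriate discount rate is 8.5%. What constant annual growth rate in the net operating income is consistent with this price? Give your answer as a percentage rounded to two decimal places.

P = D₁/(r−g) ⇒ g = r − D₁/P = 0.085 − 74,000.00/1,423,745.22 = 0.033024

3.30%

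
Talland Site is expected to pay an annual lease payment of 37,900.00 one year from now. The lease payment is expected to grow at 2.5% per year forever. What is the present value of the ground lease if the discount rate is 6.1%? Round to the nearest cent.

Growing perpetuity: P = D₁ / (r − g) = 37,900.0000 / (0.061 − 0.025) = 1,052,777.78

1052777.78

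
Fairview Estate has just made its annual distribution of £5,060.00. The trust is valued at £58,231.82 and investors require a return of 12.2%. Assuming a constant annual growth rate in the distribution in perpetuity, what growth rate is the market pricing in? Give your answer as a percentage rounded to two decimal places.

3.23%

P = D₀(1+g)/(r−g) ⇒ P(r−g) = D₀(1+g) ⇒ g(P+D₀) = P·r − D₀
g = (P·r − D₀)/(P + D₀) = (£58,231.82×0.122 − £5,060.00) / (£58,231.82 + £5,060.00) = 0.032299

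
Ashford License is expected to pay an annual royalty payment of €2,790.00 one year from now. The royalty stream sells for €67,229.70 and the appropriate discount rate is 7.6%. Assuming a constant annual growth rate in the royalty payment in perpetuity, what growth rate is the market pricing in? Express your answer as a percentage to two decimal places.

3.45%

P = D₁/(r−g) ⇒ g = r − D₁/P = 0.076 − €2,790.00/€67,229.70 = 0.034500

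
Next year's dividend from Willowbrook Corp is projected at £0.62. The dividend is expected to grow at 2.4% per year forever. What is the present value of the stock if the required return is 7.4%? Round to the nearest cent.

Growing perpetuity: P = D₁ / (r − g) = £0.6200 / (0.074 − 0.024) = £12.40

£12.40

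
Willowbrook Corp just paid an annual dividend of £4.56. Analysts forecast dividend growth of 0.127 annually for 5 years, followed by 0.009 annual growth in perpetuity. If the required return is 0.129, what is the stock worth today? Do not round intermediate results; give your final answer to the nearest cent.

D_1 = 5.13912
D_2 = 5.79179
D_3 = 6.52735
D_4 = 7.35632
D_5 = 8.29057
Terminal value at year 5: TV = D_5×(1+g_2)/(r−g_2) = 8.36519/0.12 = 69.70988
P_0 = D_1/(1+r)^1 + D_2/(1+r)^2 + D_3/(1+r)^3 + D_4/(1+r)^4 + D_5/(1+r)^5 + TV/(1+r)^5
    = 4.55192 + 4.54386 + 4.53581 + 4.52777 + 4.51975 + 38.00359 = 60.68271

£60.68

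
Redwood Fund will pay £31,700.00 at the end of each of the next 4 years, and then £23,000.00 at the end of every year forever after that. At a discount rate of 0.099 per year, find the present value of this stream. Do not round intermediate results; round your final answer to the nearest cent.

PV of 4-year annuity: £31,700.00 × [1 − (1+0.099)^−4] / 0.099 = 100702.64017
Perpetuity value at year 4: £23,000.00 / 0.099 = 232323.23232
PV of perpetuity: 232323.23232 / (1+0.099)^4 = 159258.22526
Total PV = 100702.64017 + 159258.22526 = 259960.86543

£259960.87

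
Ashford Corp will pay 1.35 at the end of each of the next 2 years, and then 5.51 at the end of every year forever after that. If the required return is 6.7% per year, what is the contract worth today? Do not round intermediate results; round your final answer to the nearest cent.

PV of 2-year annuity: 1.35 × [1 − (1+0.067)^−2] / 0.067 = 2.45101
Perpetuity value at year 2: 5.51 / 0.067 = 82.23881
PV of perpetuity: 82.23881 / (1+0.067)^2 = 72.23505
Total PV = 2.45101 + 72.23505 = 74.68606

74.69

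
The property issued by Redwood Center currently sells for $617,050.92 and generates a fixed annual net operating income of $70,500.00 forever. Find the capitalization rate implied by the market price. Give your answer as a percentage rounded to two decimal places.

11.43%

P = C/r ⇒ r = C/P = $70,500.00/$617,050.92 = 0.114253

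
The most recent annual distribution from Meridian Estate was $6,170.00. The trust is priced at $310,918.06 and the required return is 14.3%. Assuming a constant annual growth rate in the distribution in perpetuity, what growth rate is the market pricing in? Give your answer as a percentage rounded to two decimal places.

P = D₀(1+g)/(r−g) ⇒ P(r−g) = D₀(1+g) ⇒ g(P+D₀) = P·r − D₀
g = (P·r − D₀)/(P + D₀) = ($310,918.06×0.143 − $6,170.00) / ($310,918.06 + $6,170.00) = 0.120759

12.08%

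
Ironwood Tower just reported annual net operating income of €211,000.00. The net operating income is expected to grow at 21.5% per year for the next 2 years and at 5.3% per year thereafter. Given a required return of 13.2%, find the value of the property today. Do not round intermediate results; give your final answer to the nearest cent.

D_1 = 256365.00000
D_2 = 311483.47500
Terminal value at year 2: TV = D_2×(1+g_2)/(r−g_2) = 327992.09917/0.079 = 4151798.72373
P_0 = D_1/(1+r)^1 + D_2/(1+r)^2 + TV/(1+r)^2
    = 226470.84806 + 243076.04275 + 3239988.26597 = 3709535.15677

€3709535.16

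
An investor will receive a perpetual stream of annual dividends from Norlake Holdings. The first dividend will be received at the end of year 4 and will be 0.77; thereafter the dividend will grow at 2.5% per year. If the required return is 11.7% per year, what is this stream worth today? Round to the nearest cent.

Value at end of year 3: C₁ / (r − g) = 0.77 / (0.117 − 0.025) = 8.3696
Discount to today: PV = 8.3696 / (1 + 0.117)^3 = 8.3696 / 1.393669 = 6.01

6.01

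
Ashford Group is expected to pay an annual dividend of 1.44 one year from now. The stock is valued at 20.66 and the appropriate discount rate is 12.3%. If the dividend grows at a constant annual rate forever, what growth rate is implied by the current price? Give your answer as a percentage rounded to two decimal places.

5.33%

P = D₁/(r−g) ⇒ g = r − D₁/P = 0.123 − 1.44/20.66 = 0.053300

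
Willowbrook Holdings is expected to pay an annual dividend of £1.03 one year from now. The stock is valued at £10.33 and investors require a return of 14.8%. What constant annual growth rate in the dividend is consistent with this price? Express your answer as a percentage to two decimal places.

P = D₁/(r−g) ⇒ g = r − D₁/P = 0.148 − £1.03/£10.33 = 0.048290

4.83%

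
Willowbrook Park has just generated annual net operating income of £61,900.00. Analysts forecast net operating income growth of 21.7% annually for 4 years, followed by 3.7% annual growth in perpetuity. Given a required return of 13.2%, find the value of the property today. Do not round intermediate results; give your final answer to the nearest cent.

D_1 = 75332.30000
D_2 = 91679.40910
D_3 = 111573.84087
D_4 = 135785.36434
Terminal value at year 4: TV = D_4×(1+g_2)/(r−g_2) = 140809.42283/0.095 = 1482204.45079
P_0 = D_1/(1+r)^1 + D_2/(1+r)^2 + D_3/(1+r)^3 + D_4/(1+r)^4 + TV/(1+r)^4
    = 66547.96820 + 71544.94461 + 76917.13568 + 82692.71565 + 902656.27510 = 1200359.03924

£1200359.04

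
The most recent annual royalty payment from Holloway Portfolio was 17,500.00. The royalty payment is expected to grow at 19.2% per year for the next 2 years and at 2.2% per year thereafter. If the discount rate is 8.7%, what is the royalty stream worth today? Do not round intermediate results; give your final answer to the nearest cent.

D_1 = 20860.00000
D_2 = 24865.12000
Terminal value at year 2: TV = D_2×(1+g_2)/(r−g_2) = 25412.15264/0.065 = 390956.19446
P_0 = D_1/(1+r)^1 + D_2/(1+r)^2 + TV/(1+r)^2
    = 19190.43238 + 21044.15400 + 330878.85215 = 371113.43854

371113.44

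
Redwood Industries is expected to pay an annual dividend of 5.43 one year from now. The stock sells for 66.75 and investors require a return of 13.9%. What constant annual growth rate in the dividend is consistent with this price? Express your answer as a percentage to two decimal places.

P = D₁/(r−g) ⇒ g = r − D₁/P = 0.139 − 5.43/66.75 = 0.057652

5.77%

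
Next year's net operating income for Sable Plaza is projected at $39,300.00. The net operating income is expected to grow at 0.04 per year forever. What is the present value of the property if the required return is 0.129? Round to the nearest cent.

Growing perpetuity: P = D₁ / (r − g) = $39,300.0000 / (0.129 − 0.04) = $441,573.03

$441573.03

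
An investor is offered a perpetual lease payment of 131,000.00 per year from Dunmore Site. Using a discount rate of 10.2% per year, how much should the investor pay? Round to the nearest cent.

Level perpetuity: PV = C / r = 131,000.00 / 0.102 = 1,284,313.73

1284313.73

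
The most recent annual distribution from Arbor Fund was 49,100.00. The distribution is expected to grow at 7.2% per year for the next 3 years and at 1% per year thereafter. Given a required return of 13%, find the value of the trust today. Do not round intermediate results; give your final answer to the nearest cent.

D_1 = 52635.20000
D_2 = 56424.93440
D_3 = 60487.52968
Terminal value at year 3: TV = D_3×(1+g_2)/(r−g_2) = 61092.40497/0.12 = 509103.37478
P_0 = D_1/(1+r)^1 + D_2/(1+r)^2 + D_3/(1+r)^3 + TV/(1+r)^3
    = 46579.82301 + 44189.00023 + 41920.89226 + 352834.17651 = 485523.89201

485523.89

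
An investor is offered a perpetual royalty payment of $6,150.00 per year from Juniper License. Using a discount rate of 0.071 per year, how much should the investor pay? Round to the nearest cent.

Level perpetuity: PV = C / r = $6,150.00 / 0.071 = $86,619.72

$86619.72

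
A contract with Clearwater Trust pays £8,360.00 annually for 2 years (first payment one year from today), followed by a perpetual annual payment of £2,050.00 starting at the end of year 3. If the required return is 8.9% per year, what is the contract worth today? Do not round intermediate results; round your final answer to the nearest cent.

£34148.77

PV of 2-year annuity: £8,360.00 × [1 − (1+0.089)^−2] / 0.089 = 14726.14112
Perpetuity value at year 2: £2,050.00 / 0.089 = 23033.70787
PV of perpetuity: 23033.70787 / (1+0.089)^2 = 19422.63259
Total PV = 14726.14112 + 19422.63259 = 34148.77371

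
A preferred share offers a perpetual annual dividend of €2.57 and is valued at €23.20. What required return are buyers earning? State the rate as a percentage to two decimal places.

P = C/r ⇒ r = C/P = €2.57/€23.20 = 0.110776

11.08%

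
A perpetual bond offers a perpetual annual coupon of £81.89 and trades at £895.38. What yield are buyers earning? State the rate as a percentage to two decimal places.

P = C/r ⇒ r = C/P = £81.89/£895.38 = 0.091458

9.15%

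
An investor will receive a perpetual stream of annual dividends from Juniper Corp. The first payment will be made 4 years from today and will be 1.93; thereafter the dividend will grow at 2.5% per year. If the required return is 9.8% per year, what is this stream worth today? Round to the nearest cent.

Value at end of year 3: C₁ / (r − g) = 1.93 / (0.098 − 0.025) = 26.4384
Discount to today: PV = 26.4384 / (1 + 0.098)^3 = 26.4384 / 1.323753 = 19.97

19.97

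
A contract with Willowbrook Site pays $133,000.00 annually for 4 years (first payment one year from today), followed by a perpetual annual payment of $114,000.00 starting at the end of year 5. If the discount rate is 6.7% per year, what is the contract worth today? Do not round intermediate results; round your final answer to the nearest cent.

PV of 4-year annuity: $133,000.00 × [1 − (1+0.067)^−4] / 0.067 = 453567.01183
Perpetuity value at year 4: $114,000.00 / 0.067 = 1701492.53731
PV of perpetuity: 1701492.53731 / (1+0.067)^4 = 1312720.81289
Total PV = 453567.01183 + 1312720.81289 = 1766287.82472

$1766287.82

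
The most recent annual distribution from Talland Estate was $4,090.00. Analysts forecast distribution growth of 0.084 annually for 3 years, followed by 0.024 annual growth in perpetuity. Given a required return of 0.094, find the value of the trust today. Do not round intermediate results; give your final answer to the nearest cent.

$70252.16

D_1 = 4433.56000
D_2 = 4805.97904
D_3 = 5209.68128
Terminal value at year 3: TV = D_3×(1+g_2)/(r−g_2) = 5334.71363/0.07 = 76210.19472
P_0 = D_1/(1+r)^1 + D_2/(1+r)^2 + D_3/(1+r)^3 + TV/(1+r)^3
    = 4052.61426 + 4015.57025 + 3978.86486 + 58205.10878 = 70252.15815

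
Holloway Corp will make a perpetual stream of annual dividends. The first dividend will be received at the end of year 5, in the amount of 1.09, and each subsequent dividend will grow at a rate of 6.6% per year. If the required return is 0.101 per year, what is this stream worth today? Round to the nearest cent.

Value at end of year 4: C₁ / (r − g) = 1.09 / (0.101 − 0.066) = 31.1429
Discount to today: PV = 31.1429 / (1 + 0.101)^4 = 31.1429 / 1.469431 = 21.19

21.19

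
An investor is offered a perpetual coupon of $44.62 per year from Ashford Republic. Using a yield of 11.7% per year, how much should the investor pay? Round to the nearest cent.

Level perpetuity: PV = C / r = $44.62 / 0.117 = $381.37

$381.37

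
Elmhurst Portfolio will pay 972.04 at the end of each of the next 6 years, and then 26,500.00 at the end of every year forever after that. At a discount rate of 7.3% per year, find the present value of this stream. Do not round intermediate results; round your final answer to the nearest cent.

PV of 6-year annuity: 972.04 × [1 − (1+0.073)^−6] / 0.073 = 4590.66648
Perpetuity value at year 6: 26,500.00 / 0.073 = 363013.69863
PV of perpetuity: 363013.69863 / (1+0.073)^6 = 237861.78958
Total PV = 4590.66648 + 237861.78958 = 242452.45606

242452.46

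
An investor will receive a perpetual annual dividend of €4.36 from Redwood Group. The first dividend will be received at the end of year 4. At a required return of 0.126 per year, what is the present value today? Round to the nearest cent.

€24.24

Value at end of year 3: C / r = €4.36 / 0.126 = €34.6032
Discount to today: PV = €34.6032 / (1 + 0.126)^3 = €34.6032 / 1.427628 = €24.24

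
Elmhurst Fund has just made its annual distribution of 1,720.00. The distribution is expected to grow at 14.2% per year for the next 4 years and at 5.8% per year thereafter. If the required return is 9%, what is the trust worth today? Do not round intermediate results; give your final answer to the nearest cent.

76261.46

D_1 = 1964.24000
D_2 = 2243.16208
D_3 = 2561.69110
D_4 = 2925.45123
Terminal value at year 4: TV = D_4×(1+g_2)/(r−g_2) = 3095.12740/0.032 = 96722.73132
P_0 = D_1/(1+r)^1 + D_2/(1+r)^2 + D_3/(1+r)^3 + D_4/(1+r)^4 + TV/(1+r)^4
    = 1802.05505 + 1888.02464 + 1978.09554 + 2072.46341 + 68520.82135 = 76261.45999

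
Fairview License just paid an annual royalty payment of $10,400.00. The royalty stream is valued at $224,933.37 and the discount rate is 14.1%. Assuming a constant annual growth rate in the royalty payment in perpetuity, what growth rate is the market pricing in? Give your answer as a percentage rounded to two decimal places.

P = D₀(1+g)/(r−g) ⇒ P(r−g) = D₀(1+g) ⇒ g(P+D₀) = P·r − D₀
g = (P·r − D₀)/(P + D₀) = ($224,933.37×0.141 − $10,400.00) / ($224,933.37 + $10,400.00) = 0.090576

9.06%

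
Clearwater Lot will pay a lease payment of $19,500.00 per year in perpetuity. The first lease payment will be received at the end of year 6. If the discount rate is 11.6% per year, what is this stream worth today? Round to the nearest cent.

$97108.14

Value at end of year 5: C / r = $19,500.00 / 0.116 = $168,103.4483
Discount to today: PV = $168,103.4483 / (1 + 0.116)^5 = $168,103.4483 / 1.731095 = $97,108.14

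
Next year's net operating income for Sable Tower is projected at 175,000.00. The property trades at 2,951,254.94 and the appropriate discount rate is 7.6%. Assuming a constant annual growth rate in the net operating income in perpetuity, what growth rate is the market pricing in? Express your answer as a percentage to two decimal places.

1.67%

P = D₁/(r−g) ⇒ g = r − D₁/P = 0.076 − 175,000.00/2,951,254.94 = 0.016703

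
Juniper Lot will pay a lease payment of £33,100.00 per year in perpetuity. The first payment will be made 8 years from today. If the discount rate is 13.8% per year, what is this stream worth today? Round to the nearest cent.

£97040.51

Value at end of year 7: C / r = £33,100.00 / 0.138 = £239,855.0725
Discount to today: PV = £239,855.0725 / (1 + 0.138)^7 = £239,855.0725 / 2.471700 = £97,040.51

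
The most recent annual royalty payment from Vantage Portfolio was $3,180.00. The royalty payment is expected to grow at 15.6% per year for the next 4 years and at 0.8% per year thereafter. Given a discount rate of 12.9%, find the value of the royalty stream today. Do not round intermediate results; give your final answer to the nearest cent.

D_1 = 3676.08000
D_2 = 4249.54848
D_3 = 4912.47804
D_4 = 5678.82462
Terminal value at year 4: TV = D_4×(1+g_2)/(r−g_2) = 5724.25521/0.121 = 47307.89433
P_0 = D_1/(1+r)^1 + D_2/(1+r)^2 + D_3/(1+r)^3 + D_4/(1+r)^4 + TV/(1+r)^4
    = 3256.04960 + 3333.91793 + 3413.64847 + 3495.28577 + 29117.75251 = 42616.65428

$42616.65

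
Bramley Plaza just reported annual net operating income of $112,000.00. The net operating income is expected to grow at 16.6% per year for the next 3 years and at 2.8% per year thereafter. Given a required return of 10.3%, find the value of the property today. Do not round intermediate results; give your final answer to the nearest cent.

D_1 = 130592.00000
D_2 = 152270.27200
D_3 = 177547.13715
Terminal value at year 3: TV = D_3×(1+g_2)/(r−g_2) = 182518.45699/0.075 = 2433579.42656
P_0 = D_1/(1+r)^1 + D_2/(1+r)^2 + D_3/(1+r)^3 + TV/(1+r)^3
    = 118397.09882 + 125159.58044 + 132308.31441 + 1813505.96284 = 2189370.95651

$2189370.96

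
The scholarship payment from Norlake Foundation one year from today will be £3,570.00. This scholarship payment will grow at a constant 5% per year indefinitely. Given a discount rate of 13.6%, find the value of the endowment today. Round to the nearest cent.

£41511.63

Growing perpetuity: P = D₁ / (r − g) = £3,570.0000 / (0.136 − 0.05) = £41,511.63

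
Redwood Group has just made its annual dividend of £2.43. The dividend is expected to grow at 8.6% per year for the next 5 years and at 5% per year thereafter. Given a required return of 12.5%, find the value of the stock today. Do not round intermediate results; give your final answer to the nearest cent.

D_1 = 2.63898
D_2 = 2.86593
D_3 = 3.11240
D_4 = 3.38007
D_5 = 3.67076
Terminal value at year 5: TV = D_5×(1+g_2)/(r−g_2) = 3.85429/0.075 = 51.39057
P_0 = D_1/(1+r)^1 + D_2/(1+r)^2 + D_3/(1+r)^3 + D_4/(1+r)^4 + D_5/(1+r)^5 + TV/(1+r)^5
    = 2.34576 + 2.26444 + 2.18594 + 2.11016 + 2.03701 + 28.51812 = 39.46142

£39.46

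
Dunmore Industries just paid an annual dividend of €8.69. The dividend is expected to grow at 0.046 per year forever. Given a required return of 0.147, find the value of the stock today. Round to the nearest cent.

D₁ = D₀ × (1 + g) = €8.69 × 1.046 = €9.0897
Growing perpetuity: P = D₁ / (r − g) = €9.0897 / (0.147 − 0.046) = €90.00

€90.00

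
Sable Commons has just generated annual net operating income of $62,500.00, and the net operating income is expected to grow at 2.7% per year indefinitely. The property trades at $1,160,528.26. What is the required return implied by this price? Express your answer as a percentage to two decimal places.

8.23%

D₁ = $62,500.00 × 1.027 = $64,187.5000
P = D₁/(r − g) ⇒ r = D₁/P + g = $64,187.5000/$1,160,528.26 + 0.027 = 0.055309 + 0.027 = 0.082309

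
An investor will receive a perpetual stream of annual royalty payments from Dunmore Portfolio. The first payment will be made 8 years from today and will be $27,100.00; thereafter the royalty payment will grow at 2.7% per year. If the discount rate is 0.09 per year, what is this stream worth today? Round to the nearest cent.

Value at end of year 7: C₁ / (r − g) = $27,100.00 / (0.09 − 0.027) = $430,158.7302
Discount to today: PV = $430,158.7302 / (1 + 0.09)^7 = $430,158.7302 / 1.828039 = $235,311.56

$235311.56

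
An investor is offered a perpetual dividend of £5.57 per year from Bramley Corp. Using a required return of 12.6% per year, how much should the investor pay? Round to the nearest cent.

£44.21

Level perpetuity: PV = C / r = £5.57 / 0.126 = £44.21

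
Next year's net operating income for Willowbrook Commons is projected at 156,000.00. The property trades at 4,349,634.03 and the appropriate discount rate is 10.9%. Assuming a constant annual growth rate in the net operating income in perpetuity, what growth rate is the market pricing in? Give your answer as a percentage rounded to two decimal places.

7.31%

P = D₁/(r−g) ⇒ g = r − D₁/P = 0.109 − 156,000.00/4,349,634.03 = 0.073135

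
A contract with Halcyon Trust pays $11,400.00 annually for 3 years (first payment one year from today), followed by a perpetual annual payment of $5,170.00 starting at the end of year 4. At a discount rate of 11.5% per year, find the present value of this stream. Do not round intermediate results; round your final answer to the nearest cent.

PV of 3-year annuity: $11,400.00 × [1 − (1+0.115)^−3] / 0.115 = 27617.86100
Perpetuity value at year 3: $5,170.00 / 0.115 = 44956.52174
PV of perpetuity: 44956.52174 / (1+0.115)^3 = 32431.57951
Total PV = 27617.86100 + 32431.57951 = 60049.44052

$60049.44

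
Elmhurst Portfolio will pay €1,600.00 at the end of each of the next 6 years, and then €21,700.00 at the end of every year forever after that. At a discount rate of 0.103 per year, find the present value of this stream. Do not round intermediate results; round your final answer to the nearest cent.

PV of 6-year annuity: €1,600.00 × [1 − (1+0.103)^−6] / 0.103 = 6907.57877
Perpetuity value at year 6: €21,700.00 / 0.103 = 210679.61165
PV of perpetuity: 210679.61165 / (1+0.103)^6 = 116995.57454
Total PV = 6907.57877 + 116995.57454 = 123903.15332

€123903.15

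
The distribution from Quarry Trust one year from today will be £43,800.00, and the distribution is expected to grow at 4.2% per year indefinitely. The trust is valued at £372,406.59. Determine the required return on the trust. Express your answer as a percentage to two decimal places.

P = D₁/(r − g) ⇒ r = D₁/P + g = £43,800.0000/£372,406.59 + 0.042 = 0.117613 + 0.042 = 0.159613

15.96%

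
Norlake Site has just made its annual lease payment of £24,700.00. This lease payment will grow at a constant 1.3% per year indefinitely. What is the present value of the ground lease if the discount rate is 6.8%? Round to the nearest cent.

D₁ = D₀ × (1 + g) = £24,700.00 × 1.013 = £25,021.1000
Growing perpetuity: P = D₁ / (r − g) = £25,021.1000 / (0.068 − 0.013) = £454,929.09

£454929.09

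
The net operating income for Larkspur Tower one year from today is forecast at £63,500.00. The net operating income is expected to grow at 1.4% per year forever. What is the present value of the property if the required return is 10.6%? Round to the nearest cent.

£690217.39

Growing perpetuity: P = D₁ / (r − g) = £63,500.0000 / (0.106 − 0.014) = £690,217.39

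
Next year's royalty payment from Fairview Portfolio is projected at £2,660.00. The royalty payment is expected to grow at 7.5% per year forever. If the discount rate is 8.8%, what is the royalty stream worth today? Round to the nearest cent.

Growing perpetuity: P = D₁ / (r − g) = £2,660.0000 / (0.088 − 0.075) = £204,615.38

£204615.38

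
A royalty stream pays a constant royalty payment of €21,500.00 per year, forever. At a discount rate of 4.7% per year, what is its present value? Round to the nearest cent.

Level perpetuity: PV = C / r = €21,500.00 / 0.047 = €457,446.81

€457446.81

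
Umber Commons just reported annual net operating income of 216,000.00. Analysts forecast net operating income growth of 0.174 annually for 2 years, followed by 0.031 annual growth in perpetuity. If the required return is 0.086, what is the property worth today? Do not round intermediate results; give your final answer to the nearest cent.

D_1 = 253584.00000
D_2 = 297707.61600
Terminal value at year 2: TV = D_2×(1+g_2)/(r−g_2) = 306936.55210/0.055 = 5580664.58356
P_0 = D_1/(1+r)^1 + D_2/(1+r)^2 + TV/(1+r)^2
    = 233502.76243 + 252423.79659 + 4731798.80512 = 5217725.36414

5217725.36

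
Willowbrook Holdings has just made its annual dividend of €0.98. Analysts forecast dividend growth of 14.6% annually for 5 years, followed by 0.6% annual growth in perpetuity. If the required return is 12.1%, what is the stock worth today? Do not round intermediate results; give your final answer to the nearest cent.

D_1 = 1.12308
D_2 = 1.28705
D_3 = 1.47496
D_4 = 1.69030
D_5 = 1.93709
Terminal value at year 5: TV = D_5×(1+g_2)/(r−g_2) = 1.94871/0.115 = 16.94530
P_0 = D_1/(1+r)^1 + D_2/(1+r)^2 + D_3/(1+r)^3 + D_4/(1+r)^4 + D_5/(1+r)^5 + TV/(1+r)^5
    = 1.00186 + 1.02420 + 1.04704 + 1.07039 + 1.09426 + 9.57241 = 14.81015

€14.81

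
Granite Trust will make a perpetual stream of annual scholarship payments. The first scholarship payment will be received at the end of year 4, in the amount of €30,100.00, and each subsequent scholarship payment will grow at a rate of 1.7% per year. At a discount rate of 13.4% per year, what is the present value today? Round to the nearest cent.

Value at end of year 3: C₁ / (r − g) = €30,100.00 / (0.134 − 0.017) = €257,264.9573
Discount to today: PV = €257,264.9573 / (1 + 0.134)^3 = €257,264.9573 / 1.458274 = €176,417.42

€176417.42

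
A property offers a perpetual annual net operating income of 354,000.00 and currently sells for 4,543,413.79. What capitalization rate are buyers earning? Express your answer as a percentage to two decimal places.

P = C/r ⇒ r = C/P = 354,000.00/4,543,413.79 = 0.077915

7.79%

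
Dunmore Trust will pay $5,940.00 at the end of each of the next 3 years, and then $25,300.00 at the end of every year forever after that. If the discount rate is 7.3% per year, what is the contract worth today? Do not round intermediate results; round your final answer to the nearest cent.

$296045.78

PV of 3-year annuity: $5,940.00 × [1 − (1+0.073)^−3] / 0.073 = 15503.38844
Perpetuity value at year 3: $25,300.00 / 0.073 = 346575.34247
PV of perpetuity: 346575.34247 / (1+0.073)^3 = 280542.39171
Total PV = 15503.38844 + 280542.39171 = 296045.78015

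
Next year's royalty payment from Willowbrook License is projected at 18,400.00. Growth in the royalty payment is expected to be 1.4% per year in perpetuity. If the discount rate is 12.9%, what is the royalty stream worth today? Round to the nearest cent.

Growing perpetuity: P = D₁ / (r − g) = 18,400.0000 / (0.129 − 0.014) = 160,000.00

160000.00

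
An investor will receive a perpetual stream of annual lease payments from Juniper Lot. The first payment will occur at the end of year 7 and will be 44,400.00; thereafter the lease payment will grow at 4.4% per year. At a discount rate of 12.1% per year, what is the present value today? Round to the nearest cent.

290575.22

Value at end of year 6: C₁ / (r − g) = 44,400.00 / (0.121 − 0.044) = 576,623.3766
Discount to today: PV = 576,623.3766 / (1 + 0.121)^6 = 576,623.3766 / 1.984420 = 290,575.22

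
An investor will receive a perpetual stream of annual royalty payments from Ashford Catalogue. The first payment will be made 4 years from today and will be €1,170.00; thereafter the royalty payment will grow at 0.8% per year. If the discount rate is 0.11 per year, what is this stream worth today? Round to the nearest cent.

Value at end of year 3: C₁ / (r − g) = €1,170.00 / (0.11 − 0.008) = €11,470.5882
Discount to today: PV = €11,470.5882 / (1 + 0.11)^3 = €11,470.5882 / 1.367631 = €8,387.20

€8387.20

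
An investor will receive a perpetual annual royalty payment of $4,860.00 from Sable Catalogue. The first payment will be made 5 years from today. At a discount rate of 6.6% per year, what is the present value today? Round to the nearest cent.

Value at end of year 4: C / r = $4,860.00 / 0.066 = $73,636.3636
Discount to today: PV = $73,636.3636 / (1 + 0.066)^4 = $73,636.3636 / 1.291305 = $57,024.77

$57024.77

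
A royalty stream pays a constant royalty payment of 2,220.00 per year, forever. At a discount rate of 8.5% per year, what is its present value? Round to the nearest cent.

26117.65

Level perpetuity: PV = C / r = 2,220.00 / 0.085 = 26,117.65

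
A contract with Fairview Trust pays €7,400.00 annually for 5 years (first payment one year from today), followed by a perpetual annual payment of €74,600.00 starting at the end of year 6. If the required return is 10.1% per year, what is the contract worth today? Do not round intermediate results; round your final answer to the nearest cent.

€484522.43

PV of 5-year annuity: €7,400.00 × [1 − (1+0.101)^−5] / 0.101 = 27980.30599
Perpetuity value at year 5: €74,600.00 / 0.101 = 738613.86139
PV of perpetuity: 738613.86139 / (1+0.101)^5 = 456542.12804
Total PV = 27980.30599 + 456542.12804 = 484522.43403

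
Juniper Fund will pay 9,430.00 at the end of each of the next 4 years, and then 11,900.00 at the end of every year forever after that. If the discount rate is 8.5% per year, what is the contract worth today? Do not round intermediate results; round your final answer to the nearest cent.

131909.28

PV of 4-year annuity: 9,430.00 × [1 − (1+0.085)^−4] / 0.085 = 30888.87646
Perpetuity value at year 4: 11,900.00 / 0.085 = 140000.00000
PV of perpetuity: 140000.00000 / (1+0.085)^4 = 101020.39980
Total PV = 30888.87646 + 101020.39980 = 131909.27626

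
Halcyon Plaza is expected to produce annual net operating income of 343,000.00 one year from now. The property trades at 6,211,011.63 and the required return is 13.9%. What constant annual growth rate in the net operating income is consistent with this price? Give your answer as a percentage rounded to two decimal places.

8.38%

P = D₁/(r−g) ⇒ g = r − D₁/P = 0.139 − 343,000.00/6,211,011.63 = 0.083776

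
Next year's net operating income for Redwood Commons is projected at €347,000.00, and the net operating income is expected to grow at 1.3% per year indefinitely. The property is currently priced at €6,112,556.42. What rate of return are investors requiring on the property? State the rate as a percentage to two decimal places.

6.98%

P = D₁/(r − g) ⇒ r = D₁/P + g = €347,000.0000/€6,112,556.42 + 0.013 = 0.056768 + 0.013 = 0.069768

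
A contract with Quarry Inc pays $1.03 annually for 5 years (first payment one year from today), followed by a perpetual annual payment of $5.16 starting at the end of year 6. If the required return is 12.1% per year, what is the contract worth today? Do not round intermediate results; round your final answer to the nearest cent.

PV of 5-year annuity: $1.03 × [1 − (1+0.121)^−5] / 0.121 = 3.70374
Perpetuity value at year 5: $5.16 / 0.121 = 42.64463
PV of perpetuity: 42.64463 / (1+0.121)^5 = 24.08997
Total PV = 3.70374 + 24.08997 = 27.79371

$27.79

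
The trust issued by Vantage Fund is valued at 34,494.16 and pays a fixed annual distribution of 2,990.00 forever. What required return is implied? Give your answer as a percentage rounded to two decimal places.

P = C/r ⇒ r = C/P = 2,990.00/34,494.16 = 0.086681

8.67%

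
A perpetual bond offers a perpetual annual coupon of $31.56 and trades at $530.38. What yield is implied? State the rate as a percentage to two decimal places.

P = C/r ⇒ r = C/P = $31.56/$530.38 = 0.059505

5.95%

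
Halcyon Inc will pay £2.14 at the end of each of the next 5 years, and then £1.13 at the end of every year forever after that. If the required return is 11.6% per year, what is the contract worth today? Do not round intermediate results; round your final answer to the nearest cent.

PV of 5-year annuity: £2.14 × [1 − (1+0.116)^−5] / 0.116 = 7.79128
Perpetuity value at year 5: £1.13 / 0.116 = 9.74138
PV of perpetuity: 9.74138 / (1+0.116)^5 = 5.62729
Total PV = 7.79128 + 5.62729 = 13.41857

£13.42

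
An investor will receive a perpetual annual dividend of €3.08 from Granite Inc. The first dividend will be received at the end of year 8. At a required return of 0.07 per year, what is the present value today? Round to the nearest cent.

Value at end of year 7: C / r = €3.08 / 0.07 = €44.0000
Discount to today: PV = €44.0000 / (1 + 0.07)^7 = €44.0000 / 1.605781 = €27.40

€27.40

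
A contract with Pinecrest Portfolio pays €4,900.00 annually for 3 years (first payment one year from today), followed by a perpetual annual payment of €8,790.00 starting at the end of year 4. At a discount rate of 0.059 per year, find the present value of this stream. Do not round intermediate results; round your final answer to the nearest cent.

€138565.77

PV of 3-year annuity: €4,900.00 × [1 − (1+0.059)^−3] / 0.059 = 13122.02936
Perpetuity value at year 3: €8,790.00 / 0.059 = 148983.05085
PV of perpetuity: 148983.05085 / (1+0.059)^3 = 125443.73695
Total PV = 13122.02936 + 125443.73695 = 138565.76631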